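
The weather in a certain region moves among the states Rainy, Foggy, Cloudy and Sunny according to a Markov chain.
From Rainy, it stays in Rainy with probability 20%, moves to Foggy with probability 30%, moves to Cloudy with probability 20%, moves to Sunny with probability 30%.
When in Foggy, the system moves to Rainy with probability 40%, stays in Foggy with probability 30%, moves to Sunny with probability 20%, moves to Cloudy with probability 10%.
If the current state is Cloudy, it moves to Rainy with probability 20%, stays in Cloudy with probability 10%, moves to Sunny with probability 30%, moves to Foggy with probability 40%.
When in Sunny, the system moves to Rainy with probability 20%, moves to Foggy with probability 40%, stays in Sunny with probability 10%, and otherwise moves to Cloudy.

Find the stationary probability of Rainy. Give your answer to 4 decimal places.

Let the stationary distribution be π with π = πP and π_1 + π_2 + π_3 + π_4 = 1.
π_1 = 0.2·π_1 + 0.4·π_2 + 0.2·π_3 + 0.2·π_4
π_2 = 0.3·π_1 + 0.3·π_2 + 0.4·π_3 + 0.4·π_4
π_3 = 0.2·π_1 + 0.1·π_2 + 0.1·π_3 + 0.3·π_4
Solving with the normalization constraint gives π = (0.2679, 0.3393, 0.1711, 0.2217).
So the stationary probability of Rainy is 0.2679.

0.2679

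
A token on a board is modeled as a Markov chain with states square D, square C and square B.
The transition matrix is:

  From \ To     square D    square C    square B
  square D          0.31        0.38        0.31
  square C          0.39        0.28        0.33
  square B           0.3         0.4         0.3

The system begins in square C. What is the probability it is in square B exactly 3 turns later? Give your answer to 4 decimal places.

0.3140

Propagate the distribution vector 3 turns from square C.
After 0 turns: (0.0000, 1.0000, 0.0000)
After 1 turn: (0.3900, 0.2800, 0.3300)
After 2 turns: (0.3291, 0.3586, 0.3123)
After 3 turns: (0.3356, 0.3504, 0.3140)
P(in square B after 3 turns) = 0.3140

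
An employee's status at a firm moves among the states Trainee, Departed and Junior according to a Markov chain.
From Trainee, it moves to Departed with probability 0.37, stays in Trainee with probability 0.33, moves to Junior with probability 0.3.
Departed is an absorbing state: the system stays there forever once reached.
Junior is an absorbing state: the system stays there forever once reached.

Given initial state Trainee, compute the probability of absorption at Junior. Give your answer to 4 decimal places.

Let h(s) be the probability of absorption at Junior starting from transient state s. Then h(Junior) = 1 and h(Departed) = 0. By first-step analysis:
h(Trainee) = 0.33·h(Trainee) + 0.37·0 + 0.3·1
Solving: h(Trainee) = 0.4478.
Starting from Trainee, the probability is 0.4478.

0.4478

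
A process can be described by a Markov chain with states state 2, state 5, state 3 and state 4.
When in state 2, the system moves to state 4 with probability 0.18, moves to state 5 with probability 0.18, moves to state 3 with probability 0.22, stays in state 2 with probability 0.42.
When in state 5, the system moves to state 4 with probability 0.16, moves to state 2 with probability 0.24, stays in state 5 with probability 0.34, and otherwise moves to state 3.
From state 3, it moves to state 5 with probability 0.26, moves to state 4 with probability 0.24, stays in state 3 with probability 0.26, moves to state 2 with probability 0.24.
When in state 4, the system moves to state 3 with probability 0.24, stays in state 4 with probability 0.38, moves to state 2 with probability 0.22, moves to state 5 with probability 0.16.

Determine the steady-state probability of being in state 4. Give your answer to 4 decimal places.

0.2375

Let the stationary distribution be π with π = πP and π_1 + π_2 + π_3 + π_4 = 1.
π_1 = 0.42·π_1 + 0.24·π_2 + 0.24·π_3 + 0.22·π_4
π_2 = 0.18·π_1 + 0.34·π_2 + 0.26·π_3 + 0.16·π_4
π_3 = 0.22·π_1 + 0.26·π_2 + 0.26·π_3 + 0.24·π_4
Solving with the normalization constraint gives π = (0.2869, 0.2318, 0.2438, 0.2375).
So the stationary probability of state 4 is 0.2375.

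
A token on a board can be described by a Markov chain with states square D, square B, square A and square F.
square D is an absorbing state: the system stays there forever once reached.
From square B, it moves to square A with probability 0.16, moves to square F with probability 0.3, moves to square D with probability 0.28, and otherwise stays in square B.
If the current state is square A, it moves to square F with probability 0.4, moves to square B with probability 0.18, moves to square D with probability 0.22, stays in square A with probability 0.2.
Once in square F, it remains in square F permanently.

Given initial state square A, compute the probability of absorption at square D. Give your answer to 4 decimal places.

0.3786

Let h(s) be the probability of absorption at square D starting from transient state s. Then h(square D) = 1 and h(square F) = 0. By first-step analysis:
h(square B) = 0.28·1 + 0.26·h(square B) + 0.16·h(square A) + 0.3·0
h(square A) = 0.22·1 + 0.18·h(square B) + 0.2·h(square A) + 0.4·0
Solving: h(square B) = 0.4602, h(square A) = 0.3786.
Starting from square A, the probability is 0.3786.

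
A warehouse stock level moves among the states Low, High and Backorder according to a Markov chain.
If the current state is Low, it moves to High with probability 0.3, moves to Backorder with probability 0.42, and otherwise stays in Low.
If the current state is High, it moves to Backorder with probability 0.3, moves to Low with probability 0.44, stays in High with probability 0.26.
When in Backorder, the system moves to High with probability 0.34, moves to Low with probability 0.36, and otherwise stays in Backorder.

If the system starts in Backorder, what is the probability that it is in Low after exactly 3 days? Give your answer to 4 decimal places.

0.3552

Propagate the distribution vector 3 days from Backorder.
After 0 days: (0.0000, 0.0000, 1.0000)
After 1 day: (0.3600, 0.3400, 0.3000)
After 2 days: (0.3584, 0.2984, 0.3432)
After 3 days: (0.3552, 0.3018, 0.3430)
P(in Low after 3 days) = 0.3552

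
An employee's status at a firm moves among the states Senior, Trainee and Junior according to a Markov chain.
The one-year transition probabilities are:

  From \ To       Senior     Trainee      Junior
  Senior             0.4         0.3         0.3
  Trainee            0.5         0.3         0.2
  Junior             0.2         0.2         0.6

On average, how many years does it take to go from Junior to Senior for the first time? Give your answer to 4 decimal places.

Let t(s) be the expected number of years to first reach Senior from state s, with t(Senior) = 0. Conditioning on the first year:
t(Trainee) = 1 + 0.3·t(Trainee) + 0.2·t(Junior)
t(Junior) = 1 + 0.2·t(Trainee) + 0.6·t(Junior)
Solving: t(Trainee) = 2.5000, t(Junior) = 3.7500.
Expected years from Junior to Senior: 3.7500.

3.7500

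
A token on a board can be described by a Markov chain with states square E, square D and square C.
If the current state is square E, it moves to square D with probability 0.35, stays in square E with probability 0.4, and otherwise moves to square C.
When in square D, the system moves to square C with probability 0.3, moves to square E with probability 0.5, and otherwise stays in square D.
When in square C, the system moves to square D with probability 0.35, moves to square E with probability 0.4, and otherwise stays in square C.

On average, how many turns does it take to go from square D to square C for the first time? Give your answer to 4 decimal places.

3.6066

Let t(s) be the expected number of turns to first reach square C from state s, with t(square C) = 0. Conditioning on the first turn:
t(square E) = 1 + 0.4·t(square E) + 0.35·t(square D)
t(square D) = 1 + 0.5·t(square E) + 0.2·t(square D)
Solving: t(square E) = 3.7705, t(square D) = 3.6066.
Expected turns from square D to square C: 3.6066.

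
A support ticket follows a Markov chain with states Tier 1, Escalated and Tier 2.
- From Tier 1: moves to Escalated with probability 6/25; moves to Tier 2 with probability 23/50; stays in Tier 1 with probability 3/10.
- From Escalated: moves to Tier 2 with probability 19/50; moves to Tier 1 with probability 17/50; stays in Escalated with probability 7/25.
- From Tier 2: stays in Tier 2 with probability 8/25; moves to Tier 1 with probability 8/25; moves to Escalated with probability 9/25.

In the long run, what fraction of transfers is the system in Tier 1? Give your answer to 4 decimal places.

Let the stationary distribution be π with π = πP and π_1 + π_2 + π_3 = 1.
π_1 = 0.3·π_1 + 0.34·π_2 + 0.32·π_3
π_2 = 0.24·π_1 + 0.28·π_2 + 0.36·π_3
Solving with the normalization constraint gives π = (0.3196, 0.2978, 0.3826).
So the stationary probability of Tier 1 is 0.3196.

0.3196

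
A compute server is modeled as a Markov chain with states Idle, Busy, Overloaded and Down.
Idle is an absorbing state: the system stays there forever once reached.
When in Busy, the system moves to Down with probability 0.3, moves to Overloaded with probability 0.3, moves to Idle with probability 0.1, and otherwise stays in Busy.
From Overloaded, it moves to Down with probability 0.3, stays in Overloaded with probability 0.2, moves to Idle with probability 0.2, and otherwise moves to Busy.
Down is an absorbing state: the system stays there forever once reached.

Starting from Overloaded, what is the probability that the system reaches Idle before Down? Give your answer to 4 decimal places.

0.3617

Let h(s) be the probability of absorption at Idle starting from transient state s. Then h(Idle) = 1 and h(Down) = 0. By first-step analysis:
h(Busy) = 0.1·1 + 0.3·h(Busy) + 0.3·h(Overloaded) + 0.3·0
h(Overloaded) = 0.2·1 + 0.3·h(Busy) + 0.2·h(Overloaded) + 0.3·0
Solving: h(Busy) = 0.2979, h(Overloaded) = 0.3617.
Starting from Overloaded, the probability is 0.3617.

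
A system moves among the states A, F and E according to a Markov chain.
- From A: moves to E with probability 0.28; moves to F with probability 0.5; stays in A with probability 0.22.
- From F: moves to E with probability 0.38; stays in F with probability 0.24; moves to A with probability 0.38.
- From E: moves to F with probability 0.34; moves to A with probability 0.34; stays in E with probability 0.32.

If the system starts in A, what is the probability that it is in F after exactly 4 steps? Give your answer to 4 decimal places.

0.3540

Propagate the distribution vector 4 steps from A.
After 0 steps: (1.0000, 0.0000, 0.0000)
After 1 step: (0.2200, 0.5000, 0.2800)
After 2 steps: (0.3336, 0.3252, 0.3412)
After 3 steps: (0.3130, 0.3609, 0.3262)
After 4 steps: (0.3169, 0.3540, 0.3291)
P(in F after 4 steps) = 0.3540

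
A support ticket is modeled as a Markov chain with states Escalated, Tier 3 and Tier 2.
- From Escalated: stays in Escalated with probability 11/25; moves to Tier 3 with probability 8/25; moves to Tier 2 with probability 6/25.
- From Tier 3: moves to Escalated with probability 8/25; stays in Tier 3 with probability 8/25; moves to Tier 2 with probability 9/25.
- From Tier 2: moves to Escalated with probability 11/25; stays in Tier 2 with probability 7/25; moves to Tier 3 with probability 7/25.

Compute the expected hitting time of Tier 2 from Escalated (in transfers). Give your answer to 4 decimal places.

Let t(s) be the expected number of transfers to first reach Tier 2 from state s, with t(Tier 2) = 0. Conditioning on the first transfer:
t(Escalated) = 1 + 0.44·t(Escalated) + 0.32·t(Tier 3)
t(Tier 3) = 1 + 0.32·t(Escalated) + 0.32·t(Tier 3)
Solving: t(Escalated) = 3.5920, t(Tier 3) = 3.1609.
Expected transfers from Escalated to Tier 2: 3.5920.

3.5920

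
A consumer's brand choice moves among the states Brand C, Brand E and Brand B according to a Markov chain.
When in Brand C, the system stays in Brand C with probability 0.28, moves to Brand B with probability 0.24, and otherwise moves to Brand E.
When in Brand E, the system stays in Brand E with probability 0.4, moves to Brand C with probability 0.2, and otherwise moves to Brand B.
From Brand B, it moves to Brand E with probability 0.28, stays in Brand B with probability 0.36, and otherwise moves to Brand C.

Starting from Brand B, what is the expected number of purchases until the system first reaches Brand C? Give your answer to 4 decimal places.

Let t(s) be the expected number of purchases to first reach Brand C from state s, with t(Brand C) = 0. Conditioning on the first purchase:
t(Brand E) = 1 + 0.4·t(Brand E) + 0.4·t(Brand B)
t(Brand B) = 1 + 0.28·t(Brand E) + 0.36·t(Brand B)
Solving: t(Brand E) = 3.8235, t(Brand B) = 3.2353.
Expected purchases from Brand B to Brand C: 3.2353.

3.2353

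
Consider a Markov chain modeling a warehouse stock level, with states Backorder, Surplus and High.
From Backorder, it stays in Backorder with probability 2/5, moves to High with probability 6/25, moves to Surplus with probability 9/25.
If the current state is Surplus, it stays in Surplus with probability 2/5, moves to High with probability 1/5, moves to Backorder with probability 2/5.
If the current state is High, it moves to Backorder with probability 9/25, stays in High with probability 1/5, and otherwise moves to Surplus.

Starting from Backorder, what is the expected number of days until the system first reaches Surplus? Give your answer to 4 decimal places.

2.6423

Let t(s) be the expected number of days to first reach Surplus from state s, with t(Surplus) = 0. Conditioning on the first day:
t(Backorder) = 1 + 0.4·t(Backorder) + 0.24·t(High)
t(High) = 1 + 0.36·t(Backorder) + 0.2·t(High)
Solving: t(Backorder) = 2.6423, t(High) = 2.4390.
Expected days from Backorder to Surplus: 2.6423.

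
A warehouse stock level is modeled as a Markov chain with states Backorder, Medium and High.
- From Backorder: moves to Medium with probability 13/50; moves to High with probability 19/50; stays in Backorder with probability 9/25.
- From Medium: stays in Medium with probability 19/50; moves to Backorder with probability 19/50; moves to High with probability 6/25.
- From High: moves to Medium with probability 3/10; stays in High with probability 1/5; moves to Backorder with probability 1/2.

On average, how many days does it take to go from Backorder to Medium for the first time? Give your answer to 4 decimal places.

3.6646

Let t(s) be the expected number of days to first reach Medium from state s, with t(Medium) = 0. Conditioning on the first day:
t(Backorder) = 1 + 0.36·t(Backorder) + 0.38·t(High)
t(High) = 1 + 0.5·t(Backorder) + 0.2·t(High)
Solving: t(Backorder) = 3.6646, t(High) = 3.5404.
Expected days from Backorder to Medium: 3.6646.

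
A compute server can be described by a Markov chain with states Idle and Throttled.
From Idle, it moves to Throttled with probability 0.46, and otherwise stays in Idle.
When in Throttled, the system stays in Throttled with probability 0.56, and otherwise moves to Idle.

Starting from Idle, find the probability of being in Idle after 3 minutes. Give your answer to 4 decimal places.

Propagate the distribution vector 3 minutes from Idle.
After 0 minutes: (1.0000, 0.0000)
After 1 minute: (0.5400, 0.4600)
After 2 minutes: (0.4940, 0.5060)
After 3 minutes: (0.4894, 0.5106)
P(in Idle after 3 minutes) = 0.4894

0.4894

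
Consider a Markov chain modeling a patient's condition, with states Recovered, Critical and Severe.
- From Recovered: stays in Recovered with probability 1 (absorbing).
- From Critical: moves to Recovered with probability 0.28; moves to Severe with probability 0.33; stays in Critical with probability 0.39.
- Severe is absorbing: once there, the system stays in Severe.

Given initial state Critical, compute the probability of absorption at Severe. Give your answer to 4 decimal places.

Let h(s) be the probability of absorption at Severe starting from transient state s. Then h(Severe) = 1 and h(Recovered) = 0. By first-step analysis:
h(Critical) = 0.28·0 + 0.39·h(Critical) + 0.33·1
Solving: h(Critical) = 0.5410.
Starting from Critical, the probability is 0.5410.

0.5410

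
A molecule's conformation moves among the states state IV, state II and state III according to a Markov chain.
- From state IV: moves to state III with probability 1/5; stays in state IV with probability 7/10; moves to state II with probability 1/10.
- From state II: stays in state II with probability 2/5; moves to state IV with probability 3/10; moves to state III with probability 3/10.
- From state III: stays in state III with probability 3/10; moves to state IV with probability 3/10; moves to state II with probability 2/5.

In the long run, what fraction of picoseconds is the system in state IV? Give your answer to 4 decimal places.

0.5000

Let the stationary distribution be π with π = πP and π_1 + π_2 + π_3 = 1.
π_1 = 0.7·π_1 + 0.3·π_2 + 0.3·π_3
π_2 = 0.1·π_1 + 0.4·π_2 + 0.4·π_3
Solving with the normalization constraint gives π = (0.5000, 0.2500, 0.2500).
So the stationary probability of state IV is 0.5000.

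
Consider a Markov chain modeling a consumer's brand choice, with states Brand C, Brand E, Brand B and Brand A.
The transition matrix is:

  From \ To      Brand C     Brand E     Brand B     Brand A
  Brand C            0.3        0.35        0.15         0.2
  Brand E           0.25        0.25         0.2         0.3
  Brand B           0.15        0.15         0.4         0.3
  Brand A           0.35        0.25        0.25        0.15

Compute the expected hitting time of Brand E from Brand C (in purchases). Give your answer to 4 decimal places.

Let t(s) be the expected number of purchases to first reach Brand E from state s, with t(Brand E) = 0. Conditioning on the first purchase:
t(Brand C) = 1 + 0.3·t(Brand C) + 0.15·t(Brand B) + 0.2·t(Brand A)
t(Brand B) = 1 + 0.15·t(Brand C) + 0.4·t(Brand B) + 0.3·t(Brand A)
t(Brand A) = 1 + 0.35·t(Brand C) + 0.25·t(Brand B) + 0.15·t(Brand A)
Solving: t(Brand C) = 3.5321, t(Brand B) = 4.5315, t(Brand A) = 3.9637.
Expected purchases from Brand C to Brand E: 3.5321.

3.5321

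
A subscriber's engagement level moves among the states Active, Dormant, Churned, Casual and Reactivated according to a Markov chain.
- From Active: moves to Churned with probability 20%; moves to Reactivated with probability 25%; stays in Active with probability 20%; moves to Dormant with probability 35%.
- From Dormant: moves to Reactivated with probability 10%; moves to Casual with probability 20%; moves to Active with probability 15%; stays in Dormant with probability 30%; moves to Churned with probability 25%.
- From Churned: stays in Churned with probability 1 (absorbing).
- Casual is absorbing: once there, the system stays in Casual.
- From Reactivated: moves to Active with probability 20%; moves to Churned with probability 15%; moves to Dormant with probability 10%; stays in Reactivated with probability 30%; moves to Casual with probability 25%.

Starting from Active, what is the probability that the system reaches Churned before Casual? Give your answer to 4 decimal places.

0.6468

Let h(s) be the probability of absorption at Churned starting from transient state s. Then h(Churned) = 1 and h(Casual) = 0. By first-step analysis:
h(Active) = 0.2·h(Active) + 0.35·h(Dormant) + 0.2·1 + 0.25·h(Reactivated)
h(Dormant) = 0.15·h(Active) + 0.3·h(Dormant) + 0.25·1 + 0.2·0 + 0.1·h(Reactivated)
h(Reactivated) = 0.2·h(Active) + 0.1·h(Dormant) + 0.15·1 + 0.25·0 + 0.3·h(Reactivated)
Solving: h(Active) = 0.6468, h(Dormant) = 0.5643, h(Reactivated) = 0.4797.
Starting from Active, the probability is 0.6468.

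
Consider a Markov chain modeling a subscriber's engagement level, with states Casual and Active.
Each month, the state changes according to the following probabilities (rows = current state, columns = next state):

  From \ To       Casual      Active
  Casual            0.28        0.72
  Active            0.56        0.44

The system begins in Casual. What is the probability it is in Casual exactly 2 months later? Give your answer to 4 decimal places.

Sum over the intermediate state after 1 month:
P = P(Casual→Casual)·P(Casual→Casual) + P(Casual→Active)·P(Active→Casual)
  = 0.28×0.28 + 0.72×0.56
  = 0.0784 + 0.4032 = 0.4816

0.4816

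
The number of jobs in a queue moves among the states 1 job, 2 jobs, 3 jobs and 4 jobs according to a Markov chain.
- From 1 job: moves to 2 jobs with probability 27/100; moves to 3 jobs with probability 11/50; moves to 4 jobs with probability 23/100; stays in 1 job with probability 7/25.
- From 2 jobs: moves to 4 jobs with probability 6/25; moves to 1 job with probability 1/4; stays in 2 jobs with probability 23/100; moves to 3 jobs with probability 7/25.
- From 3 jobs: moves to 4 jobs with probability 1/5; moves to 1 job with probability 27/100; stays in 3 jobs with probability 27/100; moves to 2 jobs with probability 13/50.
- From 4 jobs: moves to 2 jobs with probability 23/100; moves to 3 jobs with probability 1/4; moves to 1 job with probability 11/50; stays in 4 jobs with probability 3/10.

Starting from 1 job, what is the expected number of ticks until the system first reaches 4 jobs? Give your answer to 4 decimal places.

4.4417

Let t(s) be the expected number of ticks to first reach 4 jobs from state s, with t(4 jobs) = 0. Conditioning on the first tick:
t(1 job) = 1 + 0.28·t(1 job) + 0.27·t(2 jobs) + 0.22·t(3 jobs)
t(2 jobs) = 1 + 0.25·t(1 job) + 0.23·t(2 jobs) + 0.28·t(3 jobs)
t(3 jobs) = 1 + 0.27·t(1 job) + 0.26·t(2 jobs) + 0.27·t(3 jobs)
Solving: t(1 job) = 4.4417, t(2 jobs) = 4.4071, t(3 jobs) = 4.5824.
Expected ticks from 1 job to 4 jobs: 4.4417.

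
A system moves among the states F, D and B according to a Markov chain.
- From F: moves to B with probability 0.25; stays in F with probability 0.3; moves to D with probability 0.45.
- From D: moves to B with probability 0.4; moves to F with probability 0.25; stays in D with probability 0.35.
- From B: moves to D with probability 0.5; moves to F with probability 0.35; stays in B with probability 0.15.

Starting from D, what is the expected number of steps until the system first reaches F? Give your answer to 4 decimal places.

Let t(s) be the expected number of steps to first reach F from state s, with t(F) = 0. Conditioning on the first step:
t(D) = 1 + 0.35·t(D) + 0.4·t(B)
t(B) = 1 + 0.5·t(D) + 0.15·t(B)
Solving: t(D) = 3.5461, t(B) = 3.2624.
Expected steps from D to F: 3.5461.

3.5461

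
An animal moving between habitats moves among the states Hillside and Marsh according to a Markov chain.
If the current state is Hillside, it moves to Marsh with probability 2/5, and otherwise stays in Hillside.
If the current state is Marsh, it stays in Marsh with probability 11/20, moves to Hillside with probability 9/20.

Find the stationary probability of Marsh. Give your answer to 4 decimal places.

0.4706

Let the stationary distribution be π with π = πP and π_1 + π_2 = 1.
π_1 = 0.6·π_1 + 0.45·π_2
Solving with the normalization constraint gives π = (0.5294, 0.4706).
So the stationary probability of Marsh is 0.4706.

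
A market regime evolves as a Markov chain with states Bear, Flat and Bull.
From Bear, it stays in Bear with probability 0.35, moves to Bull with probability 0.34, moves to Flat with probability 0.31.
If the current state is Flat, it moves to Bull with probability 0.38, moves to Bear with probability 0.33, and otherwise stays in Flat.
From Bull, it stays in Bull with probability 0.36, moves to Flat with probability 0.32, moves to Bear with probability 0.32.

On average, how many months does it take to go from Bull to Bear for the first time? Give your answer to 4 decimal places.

Let t(s) be the expected number of months to first reach Bear from state s, with t(Bear) = 0. Conditioning on the first month:
t(Flat) = 1 + 0.29·t(Flat) + 0.38·t(Bull)
t(Bull) = 1 + 0.32·t(Flat) + 0.36·t(Bull)
Solving: t(Flat) = 3.0649, t(Bull) = 3.0950.
Expected months from Bull to Bear: 3.0950.

3.0950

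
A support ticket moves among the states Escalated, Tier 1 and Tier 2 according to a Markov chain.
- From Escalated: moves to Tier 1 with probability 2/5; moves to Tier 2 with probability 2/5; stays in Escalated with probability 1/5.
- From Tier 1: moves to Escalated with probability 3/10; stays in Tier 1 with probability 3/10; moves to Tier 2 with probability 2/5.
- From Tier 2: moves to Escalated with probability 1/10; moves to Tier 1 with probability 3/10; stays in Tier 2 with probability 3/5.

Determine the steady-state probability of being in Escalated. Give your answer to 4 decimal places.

0.1818

Let the stationary distribution be π with π = πP and π_1 + π_2 + π_3 = 1.
π_1 = 0.2·π_1 + 0.3·π_2 + 0.1·π_3
π_2 = 0.4·π_1 + 0.3·π_2 + 0.3·π_3
Solving with the normalization constraint gives π = (0.1818, 0.3182, 0.5000).
So the stationary probability of Escalated is 0.1818.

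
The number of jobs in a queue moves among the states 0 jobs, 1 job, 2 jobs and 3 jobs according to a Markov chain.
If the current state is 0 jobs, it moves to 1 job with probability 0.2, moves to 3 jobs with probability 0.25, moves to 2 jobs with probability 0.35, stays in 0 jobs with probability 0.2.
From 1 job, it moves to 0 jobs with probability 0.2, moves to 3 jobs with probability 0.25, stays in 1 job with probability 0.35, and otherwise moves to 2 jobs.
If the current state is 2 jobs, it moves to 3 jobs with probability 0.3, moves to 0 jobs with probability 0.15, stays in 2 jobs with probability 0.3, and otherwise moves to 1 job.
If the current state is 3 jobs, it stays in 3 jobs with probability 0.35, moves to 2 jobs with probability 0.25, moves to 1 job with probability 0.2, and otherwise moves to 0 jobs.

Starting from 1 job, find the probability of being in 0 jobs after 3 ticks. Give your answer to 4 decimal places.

0.1869

Propagate the distribution vector 3 ticks from 1 job.
After 0 ticks: (0.0000, 1.0000, 0.0000, 0.0000)
After 1 tick: (0.2000, 0.3500, 0.2000, 0.2500)
After 2 ticks: (0.1900, 0.2625, 0.2625, 0.2850)
After 3 ticks: (0.1869, 0.2525, 0.2690, 0.2916)
P(in 0 jobs after 3 ticks) = 0.1869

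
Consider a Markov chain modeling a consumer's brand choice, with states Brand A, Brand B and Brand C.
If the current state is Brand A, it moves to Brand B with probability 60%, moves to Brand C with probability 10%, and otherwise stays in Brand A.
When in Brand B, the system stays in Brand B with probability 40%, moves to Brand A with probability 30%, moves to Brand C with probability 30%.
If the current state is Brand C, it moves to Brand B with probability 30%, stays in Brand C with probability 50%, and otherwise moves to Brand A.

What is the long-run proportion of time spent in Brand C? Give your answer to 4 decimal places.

Let the stationary distribution be π with π = πP and π_1 + π_2 + π_3 = 1.
π_1 = 0.3·π_1 + 0.3·π_2 + 0.2·π_3
π_2 = 0.6·π_1 + 0.4·π_2 + 0.3·π_3
Solving with the normalization constraint gives π = (0.2692, 0.4231, 0.3077).
So the stationary probability of Brand C is 0.3077.

0.3077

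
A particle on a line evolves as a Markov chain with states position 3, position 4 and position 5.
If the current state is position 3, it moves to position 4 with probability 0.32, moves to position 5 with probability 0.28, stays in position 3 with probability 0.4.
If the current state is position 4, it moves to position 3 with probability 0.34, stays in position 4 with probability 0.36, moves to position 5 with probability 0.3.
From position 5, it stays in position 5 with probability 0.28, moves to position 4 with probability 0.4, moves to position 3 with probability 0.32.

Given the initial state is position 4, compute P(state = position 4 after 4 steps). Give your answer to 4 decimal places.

Propagate the distribution vector 4 steps from position 4.
After 0 steps: (0.0000, 1.0000, 0.0000)
After 1 step: (0.3400, 0.3600, 0.3000)
After 2 steps: (0.3544, 0.3584, 0.2872)
After 3 steps: (0.3555, 0.3573, 0.2872)
After 4 steps: (0.3556, 0.3573, 0.2871)
P(in position 4 after 4 steps) = 0.3573

0.3573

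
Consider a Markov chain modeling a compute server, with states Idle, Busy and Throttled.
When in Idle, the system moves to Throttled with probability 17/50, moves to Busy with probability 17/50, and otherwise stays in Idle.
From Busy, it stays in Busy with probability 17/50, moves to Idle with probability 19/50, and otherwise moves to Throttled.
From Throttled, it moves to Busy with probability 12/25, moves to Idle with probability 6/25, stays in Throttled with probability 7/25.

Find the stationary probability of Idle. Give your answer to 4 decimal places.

0.3190

Let the stationary distribution be π with π = πP and π_1 + π_2 + π_3 = 1.
π_1 = 0.32·π_1 + 0.38·π_2 + 0.24·π_3
π_2 = 0.34·π_1 + 0.34·π_2 + 0.48·π_3
Solving with the normalization constraint gives π = (0.3190, 0.3819, 0.2991).
So the stationary probability of Idle is 0.3190.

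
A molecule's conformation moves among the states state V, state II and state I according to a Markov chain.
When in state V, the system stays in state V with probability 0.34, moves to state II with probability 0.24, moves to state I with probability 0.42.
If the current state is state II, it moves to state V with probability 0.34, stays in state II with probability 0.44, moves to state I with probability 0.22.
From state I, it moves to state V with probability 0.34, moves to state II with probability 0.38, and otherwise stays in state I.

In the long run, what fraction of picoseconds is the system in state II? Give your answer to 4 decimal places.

0.3536

Let the stationary distribution be π with π = πP and π_1 + π_2 + π_3 = 1.
π_1 = 0.34·π_1 + 0.34·π_2 + 0.34·π_3
π_2 = 0.24·π_1 + 0.44·π_2 + 0.38·π_3
Solving with the normalization constraint gives π = (0.3400, 0.3536, 0.3064).
So the stationary probability of state II is 0.3536.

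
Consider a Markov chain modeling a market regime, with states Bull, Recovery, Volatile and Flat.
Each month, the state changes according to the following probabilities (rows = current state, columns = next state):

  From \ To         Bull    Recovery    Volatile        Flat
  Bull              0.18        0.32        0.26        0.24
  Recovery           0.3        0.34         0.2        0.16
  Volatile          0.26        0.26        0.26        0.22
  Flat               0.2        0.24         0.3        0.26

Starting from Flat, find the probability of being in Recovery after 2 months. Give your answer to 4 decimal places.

Propagate the distribution vector 2 months from Flat.
After 0 months: (0.0000, 0.0000, 0.0000, 1.0000)
After 1 month: (0.2000, 0.2400, 0.3000, 0.2600)
After 2 months: (0.2380, 0.2860, 0.2560, 0.2200)
P(in Recovery after 2 months) = 0.2860

0.2860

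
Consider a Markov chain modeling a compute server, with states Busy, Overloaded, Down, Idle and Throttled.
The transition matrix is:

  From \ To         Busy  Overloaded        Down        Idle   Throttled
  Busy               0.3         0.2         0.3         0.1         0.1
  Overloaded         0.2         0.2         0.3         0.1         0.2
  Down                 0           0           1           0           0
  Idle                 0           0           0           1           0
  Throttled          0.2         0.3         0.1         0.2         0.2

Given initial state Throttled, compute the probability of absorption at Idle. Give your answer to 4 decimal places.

0.4390

Let h(s) be the probability of absorption at Idle starting from transient state s. Then h(Idle) = 1 and h(Down) = 0. By first-step analysis:
h(Busy) = 0.3·h(Busy) + 0.2·h(Overloaded) + 0.3·0 + 0.1·1 + 0.1·h(Throttled)
h(Overloaded) = 0.2·h(Busy) + 0.2·h(Overloaded) + 0.3·0 + 0.1·1 + 0.2·h(Throttled)
h(Throttled) = 0.2·h(Busy) + 0.3·h(Overloaded) + 0.1·0 + 0.2·1 + 0.2·h(Throttled)
Solving: h(Busy) = 0.2936, h(Overloaded) = 0.3081, h(Throttled) = 0.4390.
Starting from Throttled, the probability is 0.4390.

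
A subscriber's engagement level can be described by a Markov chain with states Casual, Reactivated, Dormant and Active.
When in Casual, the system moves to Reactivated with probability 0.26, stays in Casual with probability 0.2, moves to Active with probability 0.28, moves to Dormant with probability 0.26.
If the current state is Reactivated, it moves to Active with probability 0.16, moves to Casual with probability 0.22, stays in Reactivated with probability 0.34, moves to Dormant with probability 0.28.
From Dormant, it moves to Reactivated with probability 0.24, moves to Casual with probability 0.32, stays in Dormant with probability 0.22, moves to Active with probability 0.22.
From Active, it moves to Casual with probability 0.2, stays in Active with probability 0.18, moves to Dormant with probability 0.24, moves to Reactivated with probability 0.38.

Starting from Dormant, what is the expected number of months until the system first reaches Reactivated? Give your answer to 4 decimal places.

Let t(s) be the expected number of months to first reach Reactivated from state s, with t(Reactivated) = 0. Conditioning on the first month:
t(Casual) = 1 + 0.2·t(Casual) + 0.26·t(Dormant) + 0.28·t(Active)
t(Dormant) = 1 + 0.32·t(Casual) + 0.22·t(Dormant) + 0.22·t(Active)
t(Active) = 1 + 0.2·t(Casual) + 0.24·t(Dormant) + 0.18·t(Active)
Solving: t(Casual) = 3.5207, t(Dormant) = 3.6107, t(Active) = 3.1350.
Expected months from Dormant to Reactivated: 3.6107.

3.6107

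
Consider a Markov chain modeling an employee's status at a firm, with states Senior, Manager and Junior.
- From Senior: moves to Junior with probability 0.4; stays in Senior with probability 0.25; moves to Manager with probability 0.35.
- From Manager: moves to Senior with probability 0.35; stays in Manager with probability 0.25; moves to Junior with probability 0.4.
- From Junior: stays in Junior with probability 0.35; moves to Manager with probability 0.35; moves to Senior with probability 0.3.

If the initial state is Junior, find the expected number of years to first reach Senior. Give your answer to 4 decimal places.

Let t(s) be the expected number of years to first reach Senior from state s, with t(Senior) = 0. Conditioning on the first year:
t(Manager) = 1 + 0.25·t(Manager) + 0.4·t(Junior)
t(Junior) = 1 + 0.35·t(Manager) + 0.35·t(Junior)
Solving: t(Manager) = 3.0216, t(Junior) = 3.1655.
Expected years from Junior to Senior: 3.1655.

3.1655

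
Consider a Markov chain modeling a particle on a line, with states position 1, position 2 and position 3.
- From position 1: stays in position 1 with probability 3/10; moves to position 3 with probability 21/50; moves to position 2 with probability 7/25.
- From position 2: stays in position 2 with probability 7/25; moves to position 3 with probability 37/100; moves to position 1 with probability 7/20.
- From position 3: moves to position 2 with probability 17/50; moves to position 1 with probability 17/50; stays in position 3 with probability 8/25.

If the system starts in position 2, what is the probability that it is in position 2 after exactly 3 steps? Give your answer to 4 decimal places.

0.3021

Propagate the distribution vector 3 steps from position 2.
After 0 steps: (0.0000, 1.0000, 0.0000)
After 1 step: (0.3500, 0.2800, 0.3700)
After 2 steps: (0.3288, 0.3022, 0.3690)
After 3 steps: (0.3299, 0.3021, 0.3680)
P(in position 2 after 3 steps) = 0.3021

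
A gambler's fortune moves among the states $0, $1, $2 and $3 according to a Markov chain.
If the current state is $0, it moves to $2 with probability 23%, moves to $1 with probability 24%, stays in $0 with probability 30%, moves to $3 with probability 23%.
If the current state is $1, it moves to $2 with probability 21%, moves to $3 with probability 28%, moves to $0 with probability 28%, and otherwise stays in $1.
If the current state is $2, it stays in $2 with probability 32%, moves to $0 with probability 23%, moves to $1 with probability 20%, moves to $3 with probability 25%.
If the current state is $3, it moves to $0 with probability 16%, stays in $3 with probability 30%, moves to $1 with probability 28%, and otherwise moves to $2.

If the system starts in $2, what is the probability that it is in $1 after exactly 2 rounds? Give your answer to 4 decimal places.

Propagate the distribution vector 2 rounds from $2.
After 0 rounds: (0.0000, 0.0000, 1.0000, 0.0000)
After 1 round: (0.2300, 0.2000, 0.3200, 0.2500)
After 2 rounds: (0.2386, 0.2352, 0.2623, 0.2639)
P(in $1 after 2 rounds) = 0.2352

0.2352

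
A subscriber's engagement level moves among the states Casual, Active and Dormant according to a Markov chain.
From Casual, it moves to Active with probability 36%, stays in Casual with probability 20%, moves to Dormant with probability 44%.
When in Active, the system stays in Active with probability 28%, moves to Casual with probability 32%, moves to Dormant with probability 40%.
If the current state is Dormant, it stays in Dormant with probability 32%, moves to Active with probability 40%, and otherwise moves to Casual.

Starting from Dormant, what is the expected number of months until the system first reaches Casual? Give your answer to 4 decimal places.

3.3981

Let t(s) be the expected number of months to first reach Casual from state s, with t(Casual) = 0. Conditioning on the first month:
t(Active) = 1 + 0.28·t(Active) + 0.4·t(Dormant)
t(Dormant) = 1 + 0.4·t(Active) + 0.32·t(Dormant)
Solving: t(Active) = 3.2767, t(Dormant) = 3.3981.
Expected months from Dormant to Casual: 3.3981.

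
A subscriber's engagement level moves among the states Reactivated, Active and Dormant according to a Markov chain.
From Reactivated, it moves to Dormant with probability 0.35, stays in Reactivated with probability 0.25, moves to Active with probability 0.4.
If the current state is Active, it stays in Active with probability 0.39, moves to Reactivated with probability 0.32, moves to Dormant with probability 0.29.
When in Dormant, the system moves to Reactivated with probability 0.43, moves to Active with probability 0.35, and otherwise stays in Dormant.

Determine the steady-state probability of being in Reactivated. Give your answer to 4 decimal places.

Let the stationary distribution be π with π = πP and π_1 + π_2 + π_3 = 1.
π_1 = 0.25·π_1 + 0.32·π_2 + 0.43·π_3
π_2 = 0.4·π_1 + 0.39·π_2 + 0.35·π_3
Solving with the normalization constraint gives π = (0.3288, 0.3817, 0.2895).
So the stationary probability of Reactivated is 0.3288.

0.3288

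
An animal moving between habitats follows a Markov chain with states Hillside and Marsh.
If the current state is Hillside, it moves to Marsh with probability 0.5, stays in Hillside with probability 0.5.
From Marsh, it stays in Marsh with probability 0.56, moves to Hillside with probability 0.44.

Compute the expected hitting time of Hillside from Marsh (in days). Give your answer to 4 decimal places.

Let t(s) be the expected number of days to first reach Hillside from state s, with t(Hillside) = 0. Conditioning on the first day:
t(Marsh) = 1 + 0.56·t(Marsh)
Solving: t(Marsh) = 2.2727.
Expected days from Marsh to Hillside: 2.2727.

2.2727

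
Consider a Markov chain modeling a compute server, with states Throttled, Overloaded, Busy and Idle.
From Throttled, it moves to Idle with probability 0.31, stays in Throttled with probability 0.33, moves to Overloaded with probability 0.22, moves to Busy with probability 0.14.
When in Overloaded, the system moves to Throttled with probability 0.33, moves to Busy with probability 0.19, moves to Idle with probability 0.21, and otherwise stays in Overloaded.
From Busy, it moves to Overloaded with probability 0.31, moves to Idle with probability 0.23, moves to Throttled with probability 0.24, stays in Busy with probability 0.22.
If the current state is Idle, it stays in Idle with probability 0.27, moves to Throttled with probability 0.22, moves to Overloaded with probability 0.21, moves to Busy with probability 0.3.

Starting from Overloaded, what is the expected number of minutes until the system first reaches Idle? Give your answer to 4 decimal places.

4.0820

Let t(s) be the expected number of minutes to first reach Idle from state s, with t(Idle) = 0. Conditioning on the first minute:
t(Throttled) = 1 + 0.33·t(Throttled) + 0.22·t(Overloaded) + 0.14·t(Busy)
t(Overloaded) = 1 + 0.33·t(Throttled) + 0.27·t(Overloaded) + 0.19·t(Busy)
t(Busy) = 1 + 0.24·t(Throttled) + 0.31·t(Overloaded) + 0.22·t(Busy)
Solving: t(Throttled) = 3.6761, t(Overloaded) = 4.0820, t(Busy) = 4.0355.
Expected minutes from Overloaded to Idle: 4.0820.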